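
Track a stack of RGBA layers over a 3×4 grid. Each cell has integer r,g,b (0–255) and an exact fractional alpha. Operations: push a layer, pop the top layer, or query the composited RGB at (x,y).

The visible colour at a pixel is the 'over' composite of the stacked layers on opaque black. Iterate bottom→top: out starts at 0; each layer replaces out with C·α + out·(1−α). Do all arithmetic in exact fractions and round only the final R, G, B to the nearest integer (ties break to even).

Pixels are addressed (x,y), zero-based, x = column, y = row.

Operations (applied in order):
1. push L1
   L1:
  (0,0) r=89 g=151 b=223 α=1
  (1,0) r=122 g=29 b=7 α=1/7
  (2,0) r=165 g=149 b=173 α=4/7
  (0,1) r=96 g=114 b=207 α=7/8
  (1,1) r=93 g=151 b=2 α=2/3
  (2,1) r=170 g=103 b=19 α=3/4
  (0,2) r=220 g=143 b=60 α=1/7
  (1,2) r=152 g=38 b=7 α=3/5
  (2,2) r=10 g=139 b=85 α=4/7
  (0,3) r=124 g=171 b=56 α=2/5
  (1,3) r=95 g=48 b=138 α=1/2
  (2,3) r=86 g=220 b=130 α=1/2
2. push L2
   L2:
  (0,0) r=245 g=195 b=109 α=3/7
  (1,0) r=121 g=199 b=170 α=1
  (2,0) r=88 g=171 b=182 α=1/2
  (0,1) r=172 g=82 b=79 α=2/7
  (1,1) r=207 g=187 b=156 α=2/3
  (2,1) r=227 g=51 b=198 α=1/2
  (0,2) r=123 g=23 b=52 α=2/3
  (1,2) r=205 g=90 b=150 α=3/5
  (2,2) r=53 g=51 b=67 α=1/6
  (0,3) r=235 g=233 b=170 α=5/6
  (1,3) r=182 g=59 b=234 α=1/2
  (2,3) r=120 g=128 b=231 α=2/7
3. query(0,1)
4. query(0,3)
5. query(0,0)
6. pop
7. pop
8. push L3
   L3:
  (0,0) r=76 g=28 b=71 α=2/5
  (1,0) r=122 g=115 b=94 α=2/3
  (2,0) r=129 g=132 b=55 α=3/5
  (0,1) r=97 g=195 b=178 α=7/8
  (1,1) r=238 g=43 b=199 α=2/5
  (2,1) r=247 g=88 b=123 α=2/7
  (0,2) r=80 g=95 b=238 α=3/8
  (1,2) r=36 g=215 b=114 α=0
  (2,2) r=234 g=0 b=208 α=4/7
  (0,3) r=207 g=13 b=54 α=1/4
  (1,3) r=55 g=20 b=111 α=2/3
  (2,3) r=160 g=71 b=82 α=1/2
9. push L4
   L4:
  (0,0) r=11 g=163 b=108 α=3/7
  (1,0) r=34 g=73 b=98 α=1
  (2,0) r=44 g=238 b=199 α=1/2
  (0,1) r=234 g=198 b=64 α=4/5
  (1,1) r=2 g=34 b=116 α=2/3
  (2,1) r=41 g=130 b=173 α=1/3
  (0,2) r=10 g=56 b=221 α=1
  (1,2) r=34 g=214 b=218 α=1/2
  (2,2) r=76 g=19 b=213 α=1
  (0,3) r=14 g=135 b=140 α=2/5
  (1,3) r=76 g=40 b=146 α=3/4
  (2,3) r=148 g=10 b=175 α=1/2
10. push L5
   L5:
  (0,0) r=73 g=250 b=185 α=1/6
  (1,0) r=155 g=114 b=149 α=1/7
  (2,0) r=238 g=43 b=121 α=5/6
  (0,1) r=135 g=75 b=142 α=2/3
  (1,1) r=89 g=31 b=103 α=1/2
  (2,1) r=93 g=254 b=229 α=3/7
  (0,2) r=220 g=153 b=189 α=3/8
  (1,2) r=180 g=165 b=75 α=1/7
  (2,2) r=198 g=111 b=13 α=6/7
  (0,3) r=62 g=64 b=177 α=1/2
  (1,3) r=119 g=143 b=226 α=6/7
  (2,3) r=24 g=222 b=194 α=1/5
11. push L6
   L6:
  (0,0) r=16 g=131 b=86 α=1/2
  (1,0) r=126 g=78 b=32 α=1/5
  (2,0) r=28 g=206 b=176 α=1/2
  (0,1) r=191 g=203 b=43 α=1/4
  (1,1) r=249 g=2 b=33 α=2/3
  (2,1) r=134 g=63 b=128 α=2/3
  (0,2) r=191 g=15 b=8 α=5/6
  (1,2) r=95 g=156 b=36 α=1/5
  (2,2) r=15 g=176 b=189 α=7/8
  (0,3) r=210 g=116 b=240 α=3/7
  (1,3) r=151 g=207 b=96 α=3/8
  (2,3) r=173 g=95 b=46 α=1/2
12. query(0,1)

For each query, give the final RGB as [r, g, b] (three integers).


at x=0,y=1 over L1,L2:
L1 α=7/8: [84, 399/4, 1449/8]
L2 α=2/7: [764/7, 2651/28, 8509/56]
rounded: [109, 95, 152]

query (0,3) [L1,L2] — begin 0,0,0
+L1 (α=2/5) → [248/5, 342/5, 112/5]
+L2 (α=5/6) → [2041/10, 6167/30, 727/5]
rounded: [204, 206, 145]

query (0,0) [L1,L2] — begin 0,0,0
L1 α=1: [89, 151, 223]
L2 α=3/7: [1091/7, 1189/7, 1219/7]
= [156, 170, 174]

(0,1) stack=L3,L4,L5,L6; from [0,0,0]:
+L3 (α=7/8) → [679/8, 1365/8, 623/4]
+L4 (α=4/5) → [8167/40, 7701/40, 1647/20]
+L5 (α=2/3) → [18967/120, 4567/40, 7327/60]
+L6 (α=1/4) → [26607/160, 21821/160, 8187/80]
→ [166, 136, 102]


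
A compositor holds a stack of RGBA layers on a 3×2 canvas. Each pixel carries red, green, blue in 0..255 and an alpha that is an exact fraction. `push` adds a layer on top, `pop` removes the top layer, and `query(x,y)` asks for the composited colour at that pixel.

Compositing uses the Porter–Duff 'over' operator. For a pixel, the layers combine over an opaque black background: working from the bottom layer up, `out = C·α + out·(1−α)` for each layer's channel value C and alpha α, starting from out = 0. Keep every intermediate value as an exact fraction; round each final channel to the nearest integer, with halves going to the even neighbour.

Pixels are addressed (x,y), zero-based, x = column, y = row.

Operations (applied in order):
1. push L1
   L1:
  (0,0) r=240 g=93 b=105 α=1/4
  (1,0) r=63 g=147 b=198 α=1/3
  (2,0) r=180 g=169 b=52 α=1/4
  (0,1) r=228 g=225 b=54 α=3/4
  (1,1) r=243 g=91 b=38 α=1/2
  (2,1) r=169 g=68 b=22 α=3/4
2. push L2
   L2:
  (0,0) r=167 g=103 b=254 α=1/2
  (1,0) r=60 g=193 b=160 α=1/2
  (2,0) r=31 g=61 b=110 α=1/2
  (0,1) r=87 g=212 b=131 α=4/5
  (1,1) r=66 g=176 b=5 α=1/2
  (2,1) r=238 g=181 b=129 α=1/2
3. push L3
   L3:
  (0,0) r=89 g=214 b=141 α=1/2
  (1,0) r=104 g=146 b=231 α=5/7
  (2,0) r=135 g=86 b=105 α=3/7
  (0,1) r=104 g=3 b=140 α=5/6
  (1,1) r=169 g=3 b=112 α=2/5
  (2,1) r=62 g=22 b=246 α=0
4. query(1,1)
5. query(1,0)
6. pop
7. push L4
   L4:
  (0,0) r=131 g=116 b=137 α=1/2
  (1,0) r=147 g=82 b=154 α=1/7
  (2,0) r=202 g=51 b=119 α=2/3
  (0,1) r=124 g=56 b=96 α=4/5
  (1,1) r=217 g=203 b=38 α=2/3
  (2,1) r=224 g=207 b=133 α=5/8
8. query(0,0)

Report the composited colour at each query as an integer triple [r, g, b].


(1,1) stack=L1,L2,L3; from [0,0,0]:
L1 α=1/2: [243/2, 91/2, 19]
L2 α=1/2: [375/4, 443/4, 12]
L3 α=2/5: [2477/20, 1353/20, 52]
rounded: [124, 68, 52]

query (1,0) [L1,L2,L3] — begin 0,0,0
L1 α=1/3: [21, 49, 66]
L2 α=1/2: [81/2, 121, 113]
L3 α=5/7: [601/7, 972/7, 1381/7]
= [86, 139, 197]

query (0,0) [L1,L2,L4] — begin 0,0,0
+L1 (α=1/4) → [60, 93/4, 105/4]
+L2 (α=1/2) → [227/2, 505/8, 1121/8]
+L4 (α=1/2) → [489/4, 1433/16, 2217/16]
→ [122, 90, 139]


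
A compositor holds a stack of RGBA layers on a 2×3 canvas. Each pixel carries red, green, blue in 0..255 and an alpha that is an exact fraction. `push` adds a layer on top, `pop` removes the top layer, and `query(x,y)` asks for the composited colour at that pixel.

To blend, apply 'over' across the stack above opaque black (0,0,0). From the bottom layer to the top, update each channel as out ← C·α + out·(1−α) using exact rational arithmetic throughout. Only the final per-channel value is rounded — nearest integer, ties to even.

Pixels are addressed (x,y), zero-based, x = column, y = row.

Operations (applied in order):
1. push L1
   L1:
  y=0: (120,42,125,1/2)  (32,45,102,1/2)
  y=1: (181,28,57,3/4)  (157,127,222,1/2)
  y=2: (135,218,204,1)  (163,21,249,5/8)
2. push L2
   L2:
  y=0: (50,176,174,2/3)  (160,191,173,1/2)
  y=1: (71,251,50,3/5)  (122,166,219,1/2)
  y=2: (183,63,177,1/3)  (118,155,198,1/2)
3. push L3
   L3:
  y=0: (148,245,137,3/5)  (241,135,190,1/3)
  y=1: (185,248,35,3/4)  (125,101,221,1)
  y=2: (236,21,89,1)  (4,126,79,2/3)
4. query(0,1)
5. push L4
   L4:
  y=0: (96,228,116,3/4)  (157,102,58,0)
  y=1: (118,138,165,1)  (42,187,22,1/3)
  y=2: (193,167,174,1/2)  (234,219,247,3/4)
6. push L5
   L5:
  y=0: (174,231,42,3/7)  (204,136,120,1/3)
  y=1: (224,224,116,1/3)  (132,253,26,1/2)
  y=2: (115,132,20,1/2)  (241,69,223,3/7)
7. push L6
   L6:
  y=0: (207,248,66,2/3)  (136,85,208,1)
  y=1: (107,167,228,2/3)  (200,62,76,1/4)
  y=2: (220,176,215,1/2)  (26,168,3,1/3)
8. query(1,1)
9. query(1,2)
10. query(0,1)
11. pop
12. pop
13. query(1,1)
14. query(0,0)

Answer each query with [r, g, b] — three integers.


(0,1) stack=L1,L2,L3; from [0,0,0]:
after L1 α=3/4: [543/4, 21, 171/4]
after L2 α=3/5: [969/10, 159, 471/10]
after L3 α=3/4: [6519/40, 903/4, 1521/40]
= [163, 226, 38]

query (1,1) [L1,L2,L3,L4,L5,L6] — begin 0,0,0
L1 α=1/2: [157/2, 127/2, 111]
L2 α=1/2: [401/4, 459/4, 165]
L3 α=1: [125, 101, 221]
L4 α=1/3: [292/3, 389/3, 464/3]
L5 α=1/2: [344/3, 574/3, 271/3]
L6 α=1/4: [136, 159, 347/4]
rounded: [136, 159, 87]

at x=1,y=2 over L1,L2,L3,L4,L5,L6:
L1 α=5/8: [815/8, 105/8, 1245/8]
L2 α=1/2: [1759/16, 1345/16, 2829/16]
L3 α=2/3: [629/16, 5377/48, 5357/48]
L4 α=3/4: [11861/64, 36913/192, 40925/192]
L5 α=3/7: [3347/16, 46849/336, 73037/336]
L6 α=1/3: [1185/8, 75073/504, 73541/504]
rounded: [148, 149, 146]

at x=0,y=1 over L1,L2,L3,L4,L5,L6:
after L1 α=3/4: [543/4, 21, 171/4]
after L2 α=3/5: [969/10, 159, 471/10]
after L3 α=3/4: [6519/40, 903/4, 1521/40]
after L4 α=1: [118, 138, 165]
after L5 α=1/3: [460/3, 500/3, 446/3]
after L6 α=2/3: [1102/9, 1502/9, 1814/9]
rounded: [122, 167, 202]

(1,1) stack=L1,L2,L3,L4; from [0,0,0]:
after L1 α=1/2: [157/2, 127/2, 111]
after L2 α=1/2: [401/4, 459/4, 165]
after L3 α=1: [125, 101, 221]
after L4 α=1/3: [292/3, 389/3, 464/3]
= [97, 130, 155]

at x=0,y=0 over L1,L2,L3,L4:
+L1 (α=1/2) → [60, 21, 125/2]
+L2 (α=2/3) → [160/3, 373/3, 821/6]
+L3 (α=3/5) → [1652/15, 2951/15, 2054/15]
+L4 (α=3/4) → [1493/15, 13211/60, 3637/30]
→ [100, 220, 121]


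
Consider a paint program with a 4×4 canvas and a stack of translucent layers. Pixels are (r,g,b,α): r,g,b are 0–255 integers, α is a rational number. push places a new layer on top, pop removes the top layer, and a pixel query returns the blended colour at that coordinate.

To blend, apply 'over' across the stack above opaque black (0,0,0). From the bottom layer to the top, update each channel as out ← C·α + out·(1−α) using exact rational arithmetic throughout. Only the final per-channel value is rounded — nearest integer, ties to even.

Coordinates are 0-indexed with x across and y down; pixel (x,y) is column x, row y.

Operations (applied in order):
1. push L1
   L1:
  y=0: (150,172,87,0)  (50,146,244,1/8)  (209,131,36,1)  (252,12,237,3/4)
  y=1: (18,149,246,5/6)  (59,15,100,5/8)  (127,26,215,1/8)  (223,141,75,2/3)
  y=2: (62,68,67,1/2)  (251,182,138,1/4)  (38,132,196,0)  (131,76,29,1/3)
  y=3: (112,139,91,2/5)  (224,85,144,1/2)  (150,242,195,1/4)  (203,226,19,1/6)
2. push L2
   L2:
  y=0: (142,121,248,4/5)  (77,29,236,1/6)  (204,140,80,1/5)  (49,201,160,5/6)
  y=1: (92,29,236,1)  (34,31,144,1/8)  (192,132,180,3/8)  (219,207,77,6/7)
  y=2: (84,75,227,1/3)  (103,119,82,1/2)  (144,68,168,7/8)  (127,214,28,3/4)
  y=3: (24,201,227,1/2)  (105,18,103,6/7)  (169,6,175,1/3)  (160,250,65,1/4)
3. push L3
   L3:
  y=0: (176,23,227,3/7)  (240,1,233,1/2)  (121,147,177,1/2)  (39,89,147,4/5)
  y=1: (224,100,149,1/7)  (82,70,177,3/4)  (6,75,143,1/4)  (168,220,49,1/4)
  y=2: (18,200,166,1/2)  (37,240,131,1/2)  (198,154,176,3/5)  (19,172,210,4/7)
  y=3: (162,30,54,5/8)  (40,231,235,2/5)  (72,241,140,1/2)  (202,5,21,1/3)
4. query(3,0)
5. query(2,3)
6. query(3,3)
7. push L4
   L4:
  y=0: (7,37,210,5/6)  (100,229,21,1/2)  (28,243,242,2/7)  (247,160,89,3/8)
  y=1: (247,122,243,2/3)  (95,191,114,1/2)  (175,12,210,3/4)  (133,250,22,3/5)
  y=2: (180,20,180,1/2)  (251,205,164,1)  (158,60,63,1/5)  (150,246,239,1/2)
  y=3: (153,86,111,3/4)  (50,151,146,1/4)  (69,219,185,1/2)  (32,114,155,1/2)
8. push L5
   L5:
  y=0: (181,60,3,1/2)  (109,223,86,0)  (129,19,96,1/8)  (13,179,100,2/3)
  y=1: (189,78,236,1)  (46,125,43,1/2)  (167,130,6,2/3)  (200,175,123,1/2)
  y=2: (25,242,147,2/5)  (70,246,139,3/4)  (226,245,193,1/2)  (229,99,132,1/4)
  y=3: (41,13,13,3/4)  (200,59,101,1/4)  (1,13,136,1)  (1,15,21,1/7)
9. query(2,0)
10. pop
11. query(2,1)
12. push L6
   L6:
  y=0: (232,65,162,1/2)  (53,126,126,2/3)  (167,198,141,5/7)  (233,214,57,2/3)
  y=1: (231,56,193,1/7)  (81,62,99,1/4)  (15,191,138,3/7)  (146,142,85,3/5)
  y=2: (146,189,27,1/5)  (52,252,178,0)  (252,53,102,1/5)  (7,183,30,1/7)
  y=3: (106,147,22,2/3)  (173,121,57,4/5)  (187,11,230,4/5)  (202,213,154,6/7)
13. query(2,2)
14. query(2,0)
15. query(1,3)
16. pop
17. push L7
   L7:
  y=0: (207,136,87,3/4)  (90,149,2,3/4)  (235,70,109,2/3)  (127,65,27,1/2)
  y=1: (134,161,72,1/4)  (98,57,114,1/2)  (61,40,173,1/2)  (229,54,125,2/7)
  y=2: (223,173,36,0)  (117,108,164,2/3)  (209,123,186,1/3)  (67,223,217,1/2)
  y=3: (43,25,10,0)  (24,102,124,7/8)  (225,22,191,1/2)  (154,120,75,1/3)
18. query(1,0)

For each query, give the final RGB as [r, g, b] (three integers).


query (3,0) [L1,L2,L3] — begin 0,0,0
after L1 α=3/4: [189, 9, 711/4]
after L2 α=5/6: [217/3, 169, 3911/24]
after L3 α=4/5: [137/3, 105, 18023/120]
= [46, 105, 150]

(2,3) stack=L1,L2,L3; from [0,0,0]:
L1 α=1/4: [75/2, 121/2, 195/4]
L2 α=1/3: [244/3, 127/3, 545/6]
L3 α=1/2: [230/3, 425/3, 1385/12]
= [77, 142, 115]

at x=3,y=3 over L1,L2,L3:
after L1 α=1/6: [203/6, 113/3, 19/6]
after L2 α=1/4: [523/8, 363/4, 149/8]
after L3 α=1/3: [1331/12, 373/6, 233/12]
rounded: [111, 62, 19]

(2,0) stack=L1,L2,L3,L4,L5; from [0,0,0]:
L1 α=1: [209, 131, 36]
L2 α=1/5: [208, 664/5, 224/5]
L3 α=1/2: [329/2, 1399/10, 1109/10]
L4 α=2/7: [251/2, 2371/14, 2077/14]
L5 α=1/8: [2015/16, 2409/16, 2269/16]
→ [126, 151, 142]

at x=2,y=1 over L1,L2,L3,L4:
+L1 (α=1/8) → [127/8, 13/4, 215/8]
+L2 (α=3/8) → [5243/64, 1649/32, 5395/64]
+L3 (α=1/4) → [16113/256, 7347/128, 25337/256]
+L4 (α=3/4) → [150513/1024, 11955/512, 186617/1024]
= [147, 23, 182]

query (2,2) [L1,L2,L3,L4,L6] — begin 0,0,0
after L1 α=0: [0, 0, 0]
after L2 α=7/8: [126, 119/2, 147]
after L3 α=3/5: [846/5, 581/5, 822/5]
after L4 α=1/5: [4174/25, 2624/25, 3603/25]
after L6 α=1/5: [22996/125, 11821/125, 16962/125]
→ [184, 95, 136]

query (2,0) [L1,L2,L3,L4,L6] — begin 0,0,0
after L1 α=1: [209, 131, 36]
after L2 α=1/5: [208, 664/5, 224/5]
after L3 α=1/2: [329/2, 1399/10, 1109/10]
after L4 α=2/7: [251/2, 2371/14, 2077/14]
after L6 α=5/7: [1086/7, 9301/49, 7012/49]
= [155, 190, 143]

(1,3) stack=L1,L2,L3,L4,L6; from [0,0,0]:
+L1 (α=1/2) → [112, 85/2, 72]
+L2 (α=6/7) → [106, 43/2, 690/7]
+L3 (α=2/5) → [398/5, 1053/10, 1072/7]
+L4 (α=1/4) → [361/5, 4669/40, 2119/14]
+L6 (α=4/5) → [3821/25, 24029/200, 5311/70]
→ [153, 120, 76]

at x=1,y=0 over L1,L2,L3,L4,L7:
after L1 α=1/8: [25/4, 73/4, 61/2]
after L2 α=1/6: [433/24, 481/24, 259/4]
after L3 α=1/2: [6193/48, 505/48, 1191/8]
after L4 α=1/2: [10993/96, 11497/96, 1359/16]
after L7 α=3/4: [36913/384, 54409/384, 1455/64]
rounded: [96, 142, 23]


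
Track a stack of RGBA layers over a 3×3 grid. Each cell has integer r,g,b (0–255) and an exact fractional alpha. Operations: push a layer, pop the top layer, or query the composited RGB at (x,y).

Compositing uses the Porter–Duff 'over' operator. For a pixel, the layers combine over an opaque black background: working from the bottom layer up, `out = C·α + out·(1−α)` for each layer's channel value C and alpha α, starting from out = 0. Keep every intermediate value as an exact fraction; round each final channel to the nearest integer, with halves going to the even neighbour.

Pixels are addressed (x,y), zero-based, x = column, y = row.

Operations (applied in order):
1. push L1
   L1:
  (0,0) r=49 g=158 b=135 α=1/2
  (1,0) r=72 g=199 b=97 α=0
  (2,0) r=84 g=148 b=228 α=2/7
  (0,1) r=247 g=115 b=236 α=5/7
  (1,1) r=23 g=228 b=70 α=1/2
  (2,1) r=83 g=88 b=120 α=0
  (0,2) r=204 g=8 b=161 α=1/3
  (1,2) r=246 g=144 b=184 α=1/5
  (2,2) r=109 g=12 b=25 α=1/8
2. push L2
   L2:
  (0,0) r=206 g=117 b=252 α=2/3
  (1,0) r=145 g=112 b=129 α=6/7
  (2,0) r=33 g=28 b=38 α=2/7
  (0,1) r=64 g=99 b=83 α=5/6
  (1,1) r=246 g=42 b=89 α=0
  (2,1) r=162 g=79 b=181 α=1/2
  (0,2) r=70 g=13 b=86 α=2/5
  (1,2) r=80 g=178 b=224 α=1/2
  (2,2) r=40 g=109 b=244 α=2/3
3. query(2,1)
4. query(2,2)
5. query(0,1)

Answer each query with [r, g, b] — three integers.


at x=2,y=1 over L1,L2:
after L1 α=0: [0, 0, 0]
after L2 α=1/2: [81, 79/2, 181/2]
= [81, 40, 90]

at x=2,y=2 over L1,L2:
+L1 (α=1/8) → [109/8, 3/2, 25/8]
+L2 (α=2/3) → [749/24, 439/6, 3929/24]
= [31, 73, 164]

at x=0,y=1 over L1,L2:
L1 α=5/7: [1235/7, 575/7, 1180/7]
L2 α=5/6: [3475/42, 2020/21, 4085/42]
rounded: [83, 96, 97]


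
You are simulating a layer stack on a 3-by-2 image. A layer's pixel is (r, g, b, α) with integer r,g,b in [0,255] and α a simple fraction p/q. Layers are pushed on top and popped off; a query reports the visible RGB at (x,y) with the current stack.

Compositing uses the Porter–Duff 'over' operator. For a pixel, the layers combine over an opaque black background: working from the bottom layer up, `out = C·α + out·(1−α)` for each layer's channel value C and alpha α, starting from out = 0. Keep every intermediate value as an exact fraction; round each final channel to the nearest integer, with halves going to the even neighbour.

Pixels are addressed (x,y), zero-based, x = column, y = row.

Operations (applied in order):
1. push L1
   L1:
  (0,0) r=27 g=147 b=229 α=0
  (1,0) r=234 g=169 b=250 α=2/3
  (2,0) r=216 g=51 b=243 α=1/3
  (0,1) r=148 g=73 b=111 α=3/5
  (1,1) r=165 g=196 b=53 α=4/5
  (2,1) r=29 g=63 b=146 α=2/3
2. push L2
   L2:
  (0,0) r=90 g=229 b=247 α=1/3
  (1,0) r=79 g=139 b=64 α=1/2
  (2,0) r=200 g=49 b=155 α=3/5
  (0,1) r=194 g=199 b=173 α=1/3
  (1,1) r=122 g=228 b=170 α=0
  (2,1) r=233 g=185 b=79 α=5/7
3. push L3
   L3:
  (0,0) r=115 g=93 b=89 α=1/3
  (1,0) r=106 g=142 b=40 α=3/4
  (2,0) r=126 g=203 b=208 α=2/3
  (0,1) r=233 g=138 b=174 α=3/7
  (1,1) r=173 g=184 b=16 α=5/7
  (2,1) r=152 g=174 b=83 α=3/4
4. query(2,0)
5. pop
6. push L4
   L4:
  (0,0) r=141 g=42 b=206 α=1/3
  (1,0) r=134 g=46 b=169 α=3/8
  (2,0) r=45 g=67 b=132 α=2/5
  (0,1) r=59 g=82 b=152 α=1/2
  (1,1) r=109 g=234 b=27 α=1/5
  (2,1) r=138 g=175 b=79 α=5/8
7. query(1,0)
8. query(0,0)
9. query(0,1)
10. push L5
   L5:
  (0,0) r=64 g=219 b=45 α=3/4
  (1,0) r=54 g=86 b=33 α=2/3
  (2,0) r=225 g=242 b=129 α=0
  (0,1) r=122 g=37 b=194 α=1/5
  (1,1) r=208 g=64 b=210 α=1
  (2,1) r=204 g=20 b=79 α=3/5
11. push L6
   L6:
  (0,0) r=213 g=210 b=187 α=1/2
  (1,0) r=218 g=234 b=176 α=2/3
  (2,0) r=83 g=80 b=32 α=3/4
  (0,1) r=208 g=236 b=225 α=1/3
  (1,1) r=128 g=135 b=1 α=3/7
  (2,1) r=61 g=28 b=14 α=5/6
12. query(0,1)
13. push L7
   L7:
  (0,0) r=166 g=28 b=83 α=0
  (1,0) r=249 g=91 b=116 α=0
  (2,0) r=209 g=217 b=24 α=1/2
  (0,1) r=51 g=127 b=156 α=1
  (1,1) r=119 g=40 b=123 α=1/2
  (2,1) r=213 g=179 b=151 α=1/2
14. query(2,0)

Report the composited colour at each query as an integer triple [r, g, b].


query (2,0) [L1,L2,L3] — begin 0,0,0
L1 α=1/3: [72, 17, 81]
L2 α=3/5: [744/5, 181/5, 627/5]
L3 α=2/3: [668/5, 737/5, 2707/15]
= [134, 147, 180]

at x=1,y=0 over L1,L2,L4:
L1 α=2/3: [156, 338/3, 500/3]
L2 α=1/2: [235/2, 755/6, 346/3]
L4 α=3/8: [1979/16, 4603/48, 3251/24]
= [124, 96, 135]

(0,0) stack=L1,L2,L4; from [0,0,0]:
L1 α=0: [0, 0, 0]
L2 α=1/3: [30, 229/3, 247/3]
L4 α=1/3: [67, 584/9, 1112/9]
= [67, 65, 124]

query (0,1) [L1,L2,L4] — begin 0,0,0
+L1 (α=3/5) → [444/5, 219/5, 333/5]
+L2 (α=1/3) → [1858/15, 1433/15, 1531/15]
+L4 (α=1/2) → [2743/30, 2663/30, 3811/30]
= [91, 89, 127]

at x=0,y=1 over L1,L2,L4,L5,L6:
after L1 α=3/5: [444/5, 219/5, 333/5]
after L2 α=1/3: [1858/15, 1433/15, 1531/15]
after L4 α=1/2: [2743/30, 2663/30, 3811/30]
after L5 α=1/5: [7316/75, 5881/75, 10532/75]
after L6 α=1/3: [30232/225, 29462/225, 37939/225]
→ [134, 131, 169]

query (2,0) [L1,L2,L4,L5,L6,L7] — begin 0,0,0
+L1 (α=1/3) → [72, 17, 81]
+L2 (α=3/5) → [744/5, 181/5, 627/5]
+L4 (α=2/5) → [2682/25, 1213/25, 3201/25]
+L5 (α=0) → [2682/25, 1213/25, 3201/25]
+L6 (α=3/4) → [8907/100, 7213/100, 5601/100]
+L7 (α=1/2) → [29807/200, 28913/200, 8001/200]
= [149, 145, 40]


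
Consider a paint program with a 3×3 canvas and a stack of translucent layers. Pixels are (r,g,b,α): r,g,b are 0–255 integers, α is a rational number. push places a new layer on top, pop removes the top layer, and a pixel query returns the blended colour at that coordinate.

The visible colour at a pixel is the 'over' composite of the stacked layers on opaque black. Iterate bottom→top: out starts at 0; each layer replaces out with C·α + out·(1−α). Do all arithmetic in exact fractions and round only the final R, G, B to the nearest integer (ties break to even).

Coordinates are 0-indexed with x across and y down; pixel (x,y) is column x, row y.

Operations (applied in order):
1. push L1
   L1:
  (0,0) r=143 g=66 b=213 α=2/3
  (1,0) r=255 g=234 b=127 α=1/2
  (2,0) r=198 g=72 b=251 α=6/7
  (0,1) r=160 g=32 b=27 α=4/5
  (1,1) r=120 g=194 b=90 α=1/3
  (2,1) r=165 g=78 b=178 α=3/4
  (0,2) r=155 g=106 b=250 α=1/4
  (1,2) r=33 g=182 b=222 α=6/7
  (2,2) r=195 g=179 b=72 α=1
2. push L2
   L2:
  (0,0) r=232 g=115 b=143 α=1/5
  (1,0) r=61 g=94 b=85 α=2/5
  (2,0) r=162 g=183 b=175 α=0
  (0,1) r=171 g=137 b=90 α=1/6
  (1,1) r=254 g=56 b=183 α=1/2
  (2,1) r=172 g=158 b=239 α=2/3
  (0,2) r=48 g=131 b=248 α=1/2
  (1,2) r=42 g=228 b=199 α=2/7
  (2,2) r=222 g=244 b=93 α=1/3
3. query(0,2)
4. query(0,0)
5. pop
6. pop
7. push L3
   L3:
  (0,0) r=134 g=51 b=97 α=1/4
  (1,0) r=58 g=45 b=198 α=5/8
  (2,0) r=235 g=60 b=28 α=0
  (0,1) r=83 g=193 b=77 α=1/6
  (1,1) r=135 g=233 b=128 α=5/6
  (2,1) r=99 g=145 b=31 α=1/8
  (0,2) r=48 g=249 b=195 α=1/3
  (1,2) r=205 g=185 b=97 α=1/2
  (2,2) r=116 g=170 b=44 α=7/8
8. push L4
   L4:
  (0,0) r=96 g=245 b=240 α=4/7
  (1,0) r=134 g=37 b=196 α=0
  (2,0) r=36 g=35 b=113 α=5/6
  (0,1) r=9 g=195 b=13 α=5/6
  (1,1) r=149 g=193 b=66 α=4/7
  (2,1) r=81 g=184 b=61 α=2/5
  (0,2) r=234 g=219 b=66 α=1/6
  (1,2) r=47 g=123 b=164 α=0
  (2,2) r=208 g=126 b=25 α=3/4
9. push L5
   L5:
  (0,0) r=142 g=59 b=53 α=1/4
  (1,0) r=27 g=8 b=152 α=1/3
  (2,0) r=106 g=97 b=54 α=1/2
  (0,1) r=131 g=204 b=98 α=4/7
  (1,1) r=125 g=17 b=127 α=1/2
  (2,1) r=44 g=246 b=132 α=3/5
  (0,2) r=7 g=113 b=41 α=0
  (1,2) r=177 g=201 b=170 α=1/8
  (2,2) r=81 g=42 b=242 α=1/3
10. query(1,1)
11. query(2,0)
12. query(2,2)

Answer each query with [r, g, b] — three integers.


at x=0,y=2 over L1,L2:
after L1 α=1/4: [155/4, 53/2, 125/2]
after L2 α=1/2: [347/8, 315/4, 621/4]
rounded: [43, 79, 155]

(0,0) stack=L1,L2; from [0,0,0]:
L1 α=2/3: [286/3, 44, 142]
L2 α=1/5: [368/3, 291/5, 711/5]
rounded: [123, 58, 142]

(1,1) stack=L3,L4,L5; from [0,0,0]:
+L3 (α=5/6) → [225/2, 1165/6, 320/3]
+L4 (α=4/7) → [1867/14, 387/2, 584/7]
+L5 (α=1/2) → [3617/28, 421/4, 1473/14]
rounded: [129, 105, 105]

at x=2,y=0 over L3,L4,L5:
after L3 α=0: [0, 0, 0]
after L4 α=5/6: [30, 175/6, 565/6]
after L5 α=1/2: [68, 757/12, 889/12]
rounded: [68, 63, 74]

query (2,2) [L3,L4,L5] — begin 0,0,0
+L3 (α=7/8) → [203/2, 595/4, 77/2]
+L4 (α=3/4) → [1451/8, 2107/16, 227/8]
+L5 (α=1/3) → [1775/12, 2443/24, 1195/12]
rounded: [148, 102, 100]


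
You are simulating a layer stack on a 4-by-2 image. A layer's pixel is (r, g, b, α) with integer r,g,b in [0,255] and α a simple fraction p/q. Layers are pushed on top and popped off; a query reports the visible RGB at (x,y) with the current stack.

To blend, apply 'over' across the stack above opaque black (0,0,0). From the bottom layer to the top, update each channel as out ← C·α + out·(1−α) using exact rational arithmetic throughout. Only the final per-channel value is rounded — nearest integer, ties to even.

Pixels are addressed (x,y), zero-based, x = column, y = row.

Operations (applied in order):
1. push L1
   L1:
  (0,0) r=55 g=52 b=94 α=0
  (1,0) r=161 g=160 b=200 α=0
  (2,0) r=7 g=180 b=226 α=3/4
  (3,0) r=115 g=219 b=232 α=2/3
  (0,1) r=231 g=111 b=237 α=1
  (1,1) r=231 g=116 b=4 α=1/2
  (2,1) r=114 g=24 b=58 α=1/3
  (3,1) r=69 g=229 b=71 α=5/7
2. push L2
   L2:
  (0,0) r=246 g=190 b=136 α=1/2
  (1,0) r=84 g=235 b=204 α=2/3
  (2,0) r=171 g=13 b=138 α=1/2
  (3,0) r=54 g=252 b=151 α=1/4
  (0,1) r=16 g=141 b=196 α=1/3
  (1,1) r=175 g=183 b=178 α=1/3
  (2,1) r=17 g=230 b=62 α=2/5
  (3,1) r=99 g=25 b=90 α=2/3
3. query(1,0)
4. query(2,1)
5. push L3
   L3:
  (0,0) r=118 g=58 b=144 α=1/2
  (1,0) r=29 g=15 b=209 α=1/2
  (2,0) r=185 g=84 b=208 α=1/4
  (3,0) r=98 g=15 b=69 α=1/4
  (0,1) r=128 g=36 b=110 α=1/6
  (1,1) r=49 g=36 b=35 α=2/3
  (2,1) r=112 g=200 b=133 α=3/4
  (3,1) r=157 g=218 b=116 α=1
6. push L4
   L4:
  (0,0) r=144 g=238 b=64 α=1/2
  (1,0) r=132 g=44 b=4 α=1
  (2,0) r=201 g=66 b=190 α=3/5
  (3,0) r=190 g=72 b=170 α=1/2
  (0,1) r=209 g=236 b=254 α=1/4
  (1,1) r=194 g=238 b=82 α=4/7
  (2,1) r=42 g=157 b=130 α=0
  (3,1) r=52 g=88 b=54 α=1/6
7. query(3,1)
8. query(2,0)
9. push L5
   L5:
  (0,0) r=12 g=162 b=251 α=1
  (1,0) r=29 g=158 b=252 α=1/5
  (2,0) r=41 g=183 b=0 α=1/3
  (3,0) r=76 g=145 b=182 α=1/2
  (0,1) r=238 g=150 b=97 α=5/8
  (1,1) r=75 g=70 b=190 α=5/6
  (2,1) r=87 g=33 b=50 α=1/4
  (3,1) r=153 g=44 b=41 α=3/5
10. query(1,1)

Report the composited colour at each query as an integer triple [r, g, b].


(1,0) stack=L1,L2; from [0,0,0]:
L1 α=0: [0, 0, 0]
L2 α=2/3: [56, 470/3, 136]
→ [56, 157, 136]

(2,1) stack=L1,L2; from [0,0,0]:
after L1 α=1/3: [38, 8, 58/3]
after L2 α=2/5: [148/5, 484/5, 182/5]
rounded: [30, 97, 36]

query (3,1) [L1,L2,L3,L4] — begin 0,0,0
after L1 α=5/7: [345/7, 1145/7, 355/7]
after L2 α=2/3: [577/7, 1495/21, 1615/21]
after L3 α=1: [157, 218, 116]
after L4 α=1/6: [279/2, 589/3, 317/3]
→ [140, 196, 106]

at x=2,y=0 over L1,L2,L3,L4:
after L1 α=3/4: [21/4, 135, 339/2]
after L2 α=1/2: [705/8, 74, 615/4]
after L3 α=1/4: [3595/32, 153/2, 2677/16]
after L4 α=3/5: [13243/80, 351/5, 7237/40]
= [166, 70, 181]

query (1,1) [L1,L2,L3,L4,L5] — begin 0,0,0
L1 α=1/2: [231/2, 58, 2]
L2 α=1/3: [406/3, 299/3, 182/3]
L3 α=2/3: [700/9, 515/9, 392/9]
L4 α=4/7: [3028/21, 3371/21, 1376/21]
L5 α=5/6: [10903/126, 10721/126, 10663/63]
= [87, 85, 169]


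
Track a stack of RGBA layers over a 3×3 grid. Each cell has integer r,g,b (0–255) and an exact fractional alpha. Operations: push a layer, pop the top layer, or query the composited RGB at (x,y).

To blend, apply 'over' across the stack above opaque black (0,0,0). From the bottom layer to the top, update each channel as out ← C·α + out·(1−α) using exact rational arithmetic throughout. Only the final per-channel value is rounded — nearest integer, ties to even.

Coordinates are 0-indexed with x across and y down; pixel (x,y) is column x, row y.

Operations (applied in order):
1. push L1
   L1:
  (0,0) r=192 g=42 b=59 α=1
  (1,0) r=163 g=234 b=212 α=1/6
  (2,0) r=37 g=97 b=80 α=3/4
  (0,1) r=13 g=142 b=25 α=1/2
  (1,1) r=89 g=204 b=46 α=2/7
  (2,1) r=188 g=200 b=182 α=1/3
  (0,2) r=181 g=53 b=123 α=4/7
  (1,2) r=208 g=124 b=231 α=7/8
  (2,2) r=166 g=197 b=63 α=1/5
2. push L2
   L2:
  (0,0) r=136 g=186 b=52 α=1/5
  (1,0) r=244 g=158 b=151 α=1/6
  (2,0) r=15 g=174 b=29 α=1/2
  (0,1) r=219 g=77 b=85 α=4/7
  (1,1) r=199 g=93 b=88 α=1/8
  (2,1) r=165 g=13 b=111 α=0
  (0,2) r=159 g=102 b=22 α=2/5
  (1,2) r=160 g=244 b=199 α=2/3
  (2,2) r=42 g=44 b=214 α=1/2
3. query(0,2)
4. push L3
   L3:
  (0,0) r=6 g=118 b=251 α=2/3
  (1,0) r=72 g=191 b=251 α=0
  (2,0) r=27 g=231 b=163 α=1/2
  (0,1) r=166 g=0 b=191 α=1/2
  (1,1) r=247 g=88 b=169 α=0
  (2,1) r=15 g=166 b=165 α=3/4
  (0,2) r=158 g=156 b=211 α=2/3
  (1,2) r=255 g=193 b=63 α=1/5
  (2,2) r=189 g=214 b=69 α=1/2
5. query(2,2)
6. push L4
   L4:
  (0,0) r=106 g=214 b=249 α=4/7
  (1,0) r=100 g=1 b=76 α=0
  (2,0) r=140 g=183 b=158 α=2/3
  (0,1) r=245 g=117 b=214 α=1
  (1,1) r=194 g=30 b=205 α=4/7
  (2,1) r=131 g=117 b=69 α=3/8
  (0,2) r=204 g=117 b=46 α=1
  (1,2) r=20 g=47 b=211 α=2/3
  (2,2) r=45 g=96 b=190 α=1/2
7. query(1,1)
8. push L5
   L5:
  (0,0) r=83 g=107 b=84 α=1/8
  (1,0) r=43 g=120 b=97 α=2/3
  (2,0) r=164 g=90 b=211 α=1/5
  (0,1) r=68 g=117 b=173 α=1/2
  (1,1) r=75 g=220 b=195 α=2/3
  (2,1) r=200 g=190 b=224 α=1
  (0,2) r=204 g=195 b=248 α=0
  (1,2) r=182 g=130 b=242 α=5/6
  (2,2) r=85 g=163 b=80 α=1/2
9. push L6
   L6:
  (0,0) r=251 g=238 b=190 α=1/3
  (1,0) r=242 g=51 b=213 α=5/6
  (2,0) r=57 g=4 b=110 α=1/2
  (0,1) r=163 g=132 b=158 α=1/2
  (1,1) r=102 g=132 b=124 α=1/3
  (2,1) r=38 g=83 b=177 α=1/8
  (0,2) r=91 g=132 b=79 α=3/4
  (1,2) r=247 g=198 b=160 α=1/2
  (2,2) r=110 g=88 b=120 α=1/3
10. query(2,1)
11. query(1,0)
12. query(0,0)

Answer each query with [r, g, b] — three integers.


(0,2) stack=L1,L2; from [0,0,0]:
+L1 (α=4/7) → [724/7, 212/7, 492/7]
+L2 (α=2/5) → [4398/35, 2064/35, 1784/35]
rounded: [126, 59, 51]

query (2,2) [L1,L2,L3] — begin 0,0,0
+L1 (α=1/5) → [166/5, 197/5, 63/5]
+L2 (α=1/2) → [188/5, 417/10, 1133/10]
+L3 (α=1/2) → [1133/10, 2557/20, 1823/20]
rounded: [113, 128, 91]

query (1,1) [L1,L2,L3,L4] — begin 0,0,0
L1 α=2/7: [178/7, 408/7, 92/7]
L2 α=1/8: [377/8, 501/8, 45/2]
L3 α=0: [377/8, 501/8, 45/2]
L4 α=4/7: [7339/56, 2463/56, 1775/14]
= [131, 44, 127]

query (2,1) [L1,L2,L3,L4,L5,L6] — begin 0,0,0
L1 α=1/3: [188/3, 200/3, 182/3]
L2 α=0: [188/3, 200/3, 182/3]
L3 α=3/4: [323/12, 847/6, 1667/12]
L4 α=3/8: [6331/96, 6341/48, 10819/96]
L5 α=1: [200, 190, 224]
L6 α=1/8: [719/4, 1413/8, 1745/8]
= [180, 177, 218]

(1,0) stack=L1,L2,L3,L4,L5,L6; from [0,0,0]:
L1 α=1/6: [163/6, 39, 106/3]
L2 α=1/6: [2279/36, 353/6, 983/18]
L3 α=0: [2279/36, 353/6, 983/18]
L4 α=0: [2279/36, 353/6, 983/18]
L5 α=2/3: [5375/108, 1793/18, 4475/54]
L6 α=5/6: [136055/648, 6383/108, 61985/324]
rounded: [210, 59, 191]

(0,0) stack=L1,L2,L3,L4,L5,L6; from [0,0,0]:
L1 α=1: [192, 42, 59]
L2 α=1/5: [904/5, 354/5, 288/5]
L3 α=2/3: [964/15, 1534/15, 2798/15]
L4 α=4/7: [3084/35, 5814/35, 7778/35]
L5 α=1/8: [3499/40, 6349/40, 4099/20]
L6 α=1/3: [8519/60, 3703/20, 5999/30]
= [142, 185, 200]


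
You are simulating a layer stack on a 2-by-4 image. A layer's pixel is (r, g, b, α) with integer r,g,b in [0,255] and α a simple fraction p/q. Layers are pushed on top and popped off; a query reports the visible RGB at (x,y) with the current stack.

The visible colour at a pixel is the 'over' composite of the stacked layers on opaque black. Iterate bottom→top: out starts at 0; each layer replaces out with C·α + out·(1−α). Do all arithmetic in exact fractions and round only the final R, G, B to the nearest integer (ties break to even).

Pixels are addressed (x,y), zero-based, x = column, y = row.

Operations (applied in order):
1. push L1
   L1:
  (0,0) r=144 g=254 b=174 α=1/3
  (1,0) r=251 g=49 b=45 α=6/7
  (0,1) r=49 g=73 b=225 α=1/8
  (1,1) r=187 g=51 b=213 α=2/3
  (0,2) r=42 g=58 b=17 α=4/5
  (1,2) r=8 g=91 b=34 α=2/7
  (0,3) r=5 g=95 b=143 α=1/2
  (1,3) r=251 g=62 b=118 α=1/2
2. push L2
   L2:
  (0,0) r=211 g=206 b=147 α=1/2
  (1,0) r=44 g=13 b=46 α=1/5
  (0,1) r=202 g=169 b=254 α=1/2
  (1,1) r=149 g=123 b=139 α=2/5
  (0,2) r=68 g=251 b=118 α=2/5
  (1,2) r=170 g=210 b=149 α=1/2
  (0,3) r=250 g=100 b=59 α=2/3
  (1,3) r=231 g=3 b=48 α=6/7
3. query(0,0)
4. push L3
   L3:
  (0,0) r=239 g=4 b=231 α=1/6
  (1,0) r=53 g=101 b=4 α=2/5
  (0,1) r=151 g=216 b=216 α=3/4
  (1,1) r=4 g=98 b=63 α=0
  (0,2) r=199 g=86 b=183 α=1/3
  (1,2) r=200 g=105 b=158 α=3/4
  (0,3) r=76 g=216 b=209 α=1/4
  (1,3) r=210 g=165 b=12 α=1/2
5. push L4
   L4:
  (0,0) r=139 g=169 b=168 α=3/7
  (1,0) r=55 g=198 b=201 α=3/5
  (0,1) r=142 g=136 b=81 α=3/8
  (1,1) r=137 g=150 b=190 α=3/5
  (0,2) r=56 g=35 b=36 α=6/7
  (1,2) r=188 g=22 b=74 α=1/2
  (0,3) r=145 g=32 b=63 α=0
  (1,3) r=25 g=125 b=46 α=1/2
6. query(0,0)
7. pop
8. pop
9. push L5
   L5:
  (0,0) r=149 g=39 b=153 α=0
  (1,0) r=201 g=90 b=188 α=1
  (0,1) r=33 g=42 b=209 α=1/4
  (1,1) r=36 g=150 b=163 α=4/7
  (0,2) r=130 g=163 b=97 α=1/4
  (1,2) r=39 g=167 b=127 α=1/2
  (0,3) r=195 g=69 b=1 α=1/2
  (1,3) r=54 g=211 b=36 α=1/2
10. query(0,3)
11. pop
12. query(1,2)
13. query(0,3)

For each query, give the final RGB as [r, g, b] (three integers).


query (0,0) [L1,L2] — begin 0,0,0
after L1 α=1/3: [48, 254/3, 58]
after L2 α=1/2: [259/2, 436/3, 205/2]
rounded: [130, 145, 102]

(0,0) stack=L1,L2,L3,L4; from [0,0,0]:
after L1 α=1/3: [48, 254/3, 58]
after L2 α=1/2: [259/2, 436/3, 205/2]
after L3 α=1/6: [591/4, 1096/9, 1487/12]
after L4 α=3/7: [144, 8947/63, 2999/21]
→ [144, 142, 143]

(0,3) stack=L1,L2,L5; from [0,0,0]:
+L1 (α=1/2) → [5/2, 95/2, 143/2]
+L2 (α=2/3) → [335/2, 165/2, 379/6]
+L5 (α=1/2) → [725/4, 303/4, 385/12]
= [181, 76, 32]

(1,2) stack=L1,L2; from [0,0,0]:
after L1 α=2/7: [16/7, 26, 68/7]
after L2 α=1/2: [603/7, 118, 1111/14]
= [86, 118, 79]

(0,3) stack=L1,L2; from [0,0,0]:
+L1 (α=1/2) → [5/2, 95/2, 143/2]
+L2 (α=2/3) → [335/2, 165/2, 379/6]
= [168, 82, 63]


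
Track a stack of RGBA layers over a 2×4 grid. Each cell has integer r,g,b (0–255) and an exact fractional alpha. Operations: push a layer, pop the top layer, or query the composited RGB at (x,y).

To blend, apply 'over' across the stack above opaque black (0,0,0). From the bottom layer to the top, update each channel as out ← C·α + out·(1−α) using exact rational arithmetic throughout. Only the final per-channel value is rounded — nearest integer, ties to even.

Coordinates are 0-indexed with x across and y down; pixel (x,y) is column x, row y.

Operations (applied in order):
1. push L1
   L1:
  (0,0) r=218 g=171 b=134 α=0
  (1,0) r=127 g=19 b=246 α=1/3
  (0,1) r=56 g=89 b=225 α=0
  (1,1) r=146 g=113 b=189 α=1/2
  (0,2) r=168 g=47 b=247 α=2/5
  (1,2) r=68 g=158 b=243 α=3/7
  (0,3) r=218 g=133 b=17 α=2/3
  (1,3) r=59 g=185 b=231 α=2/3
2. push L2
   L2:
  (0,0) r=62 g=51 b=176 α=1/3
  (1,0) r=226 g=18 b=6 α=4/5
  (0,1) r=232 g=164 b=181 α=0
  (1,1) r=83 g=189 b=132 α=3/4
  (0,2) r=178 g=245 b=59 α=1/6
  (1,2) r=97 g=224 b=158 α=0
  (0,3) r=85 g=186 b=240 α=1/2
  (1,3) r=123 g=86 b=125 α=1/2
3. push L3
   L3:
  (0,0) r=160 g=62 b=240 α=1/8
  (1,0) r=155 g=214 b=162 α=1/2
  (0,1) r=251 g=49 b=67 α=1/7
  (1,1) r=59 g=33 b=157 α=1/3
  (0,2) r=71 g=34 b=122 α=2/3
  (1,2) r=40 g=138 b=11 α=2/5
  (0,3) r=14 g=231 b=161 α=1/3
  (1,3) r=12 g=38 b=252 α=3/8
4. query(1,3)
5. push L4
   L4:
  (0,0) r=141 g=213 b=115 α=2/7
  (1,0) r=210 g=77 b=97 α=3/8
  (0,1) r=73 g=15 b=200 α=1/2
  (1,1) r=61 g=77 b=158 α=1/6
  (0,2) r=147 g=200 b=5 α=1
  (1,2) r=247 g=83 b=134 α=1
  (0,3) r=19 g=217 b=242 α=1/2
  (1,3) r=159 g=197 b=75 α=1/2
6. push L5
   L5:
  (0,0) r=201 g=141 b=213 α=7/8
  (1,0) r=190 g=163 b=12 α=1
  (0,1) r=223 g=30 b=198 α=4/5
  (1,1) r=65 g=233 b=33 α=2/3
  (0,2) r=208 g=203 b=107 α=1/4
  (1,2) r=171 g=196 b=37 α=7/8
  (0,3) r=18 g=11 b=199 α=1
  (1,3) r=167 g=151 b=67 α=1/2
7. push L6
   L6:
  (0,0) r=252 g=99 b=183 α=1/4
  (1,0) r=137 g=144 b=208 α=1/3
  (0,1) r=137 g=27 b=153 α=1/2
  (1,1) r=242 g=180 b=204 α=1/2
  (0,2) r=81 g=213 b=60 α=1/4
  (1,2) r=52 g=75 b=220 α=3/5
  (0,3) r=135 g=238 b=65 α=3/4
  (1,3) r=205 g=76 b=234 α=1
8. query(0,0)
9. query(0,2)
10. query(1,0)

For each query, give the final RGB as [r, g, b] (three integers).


at x=1,y=3 over L1,L2,L3:
+L1 (α=2/3) → [118/3, 370/3, 154]
+L2 (α=1/2) → [487/6, 314/3, 279/2]
+L3 (α=3/8) → [2651/48, 239/3, 2907/16]
rounded: [55, 80, 182]

query (0,0) [L1,L2,L3,L4,L5,L6] — begin 0,0,0
+L1 (α=0) → [0, 0, 0]
+L2 (α=1/3) → [62/3, 17, 176/3]
+L3 (α=1/8) → [457/12, 181/8, 244/3]
+L4 (α=2/7) → [5669/84, 4313/56, 1910/21]
+L5 (α=7/8) → [123857/672, 59585/448, 33221/168]
+L6 (α=1/4) → [180305/896, 223107/1792, 43469/224]
= [201, 125, 194]

query (0,2) [L1,L2,L3,L4,L5,L6] — begin 0,0,0
L1 α=2/5: [336/5, 94/5, 494/5]
L2 α=1/6: [257/3, 113/2, 553/6]
L3 α=2/3: [683/9, 83/2, 2017/18]
L4 α=1: [147, 200, 5]
L5 α=1/4: [649/4, 803/4, 61/2]
L6 α=1/4: [2271/16, 3261/16, 303/8]
rounded: [142, 204, 38]

at x=1,y=0 over L1,L2,L3,L4,L5,L6:
+L1 (α=1/3) → [127/3, 19/3, 82]
+L2 (α=4/5) → [2839/15, 47/3, 106/5]
+L3 (α=1/2) → [2582/15, 689/6, 458/5]
+L4 (α=3/8) → [559/3, 4831/48, 749/8]
+L5 (α=1) → [190, 163, 12]
+L6 (α=1/3) → [517/3, 470/3, 232/3]
= [172, 157, 77]


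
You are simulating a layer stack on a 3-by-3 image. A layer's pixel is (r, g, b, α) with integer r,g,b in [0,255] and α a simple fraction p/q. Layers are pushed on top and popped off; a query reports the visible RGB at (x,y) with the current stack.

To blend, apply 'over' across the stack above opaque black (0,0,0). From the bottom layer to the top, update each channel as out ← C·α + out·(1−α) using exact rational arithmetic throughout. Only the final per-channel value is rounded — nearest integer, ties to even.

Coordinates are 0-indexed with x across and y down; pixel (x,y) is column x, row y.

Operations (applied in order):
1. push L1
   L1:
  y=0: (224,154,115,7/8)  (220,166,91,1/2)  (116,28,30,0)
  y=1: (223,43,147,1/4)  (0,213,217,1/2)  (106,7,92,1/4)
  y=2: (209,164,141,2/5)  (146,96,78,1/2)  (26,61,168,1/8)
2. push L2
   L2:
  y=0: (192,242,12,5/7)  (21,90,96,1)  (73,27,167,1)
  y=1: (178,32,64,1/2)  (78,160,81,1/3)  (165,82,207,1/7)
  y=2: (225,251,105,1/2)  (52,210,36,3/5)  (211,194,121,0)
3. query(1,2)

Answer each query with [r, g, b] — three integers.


at x=1,y=2 over L1,L2:
+L1 (α=1/2) → [73, 48, 39]
+L2 (α=3/5) → [302/5, 726/5, 186/5]
rounded: [60, 145, 37]


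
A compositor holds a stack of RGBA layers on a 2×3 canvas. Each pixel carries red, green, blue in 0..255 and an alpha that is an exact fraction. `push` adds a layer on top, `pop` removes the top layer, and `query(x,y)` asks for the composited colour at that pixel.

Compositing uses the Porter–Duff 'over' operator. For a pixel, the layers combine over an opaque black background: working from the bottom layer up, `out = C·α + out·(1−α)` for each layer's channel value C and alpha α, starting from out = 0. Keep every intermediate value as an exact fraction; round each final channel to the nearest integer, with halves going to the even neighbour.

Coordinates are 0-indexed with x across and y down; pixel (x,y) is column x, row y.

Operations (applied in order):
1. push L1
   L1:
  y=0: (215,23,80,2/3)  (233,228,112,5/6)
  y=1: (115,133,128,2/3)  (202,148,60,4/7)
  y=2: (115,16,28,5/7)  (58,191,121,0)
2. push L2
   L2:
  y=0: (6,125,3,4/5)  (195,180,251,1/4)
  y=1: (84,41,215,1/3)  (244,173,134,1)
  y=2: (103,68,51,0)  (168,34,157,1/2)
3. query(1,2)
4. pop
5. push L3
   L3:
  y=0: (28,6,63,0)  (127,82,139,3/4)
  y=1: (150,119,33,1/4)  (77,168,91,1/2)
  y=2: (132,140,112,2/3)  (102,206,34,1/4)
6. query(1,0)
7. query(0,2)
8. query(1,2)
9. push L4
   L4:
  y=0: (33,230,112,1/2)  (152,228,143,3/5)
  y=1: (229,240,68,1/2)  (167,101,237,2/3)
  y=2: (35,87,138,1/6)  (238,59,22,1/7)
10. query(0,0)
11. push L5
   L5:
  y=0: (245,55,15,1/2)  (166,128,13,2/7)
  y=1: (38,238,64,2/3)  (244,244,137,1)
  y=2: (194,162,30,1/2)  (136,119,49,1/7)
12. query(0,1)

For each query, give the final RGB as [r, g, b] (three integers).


(1,2) stack=L1,L2; from [0,0,0]:
L1 α=0: [0, 0, 0]
L2 α=1/2: [84, 17, 157/2]
rounded: [84, 17, 78]

at x=1,y=0 over L1,L3:
L1 α=5/6: [1165/6, 190, 280/3]
L3 α=3/4: [3451/24, 109, 1531/12]
rounded: [144, 109, 128]

at x=0,y=2 over L1,L3:
+L1 (α=5/7) → [575/7, 80/7, 20]
+L3 (α=2/3) → [2423/21, 680/7, 244/3]
→ [115, 97, 81]

(1,2) stack=L1,L3; from [0,0,0]:
L1 α=0: [0, 0, 0]
L3 α=1/4: [51/2, 103/2, 17/2]
rounded: [26, 52, 8]

(0,0) stack=L1,L3,L4; from [0,0,0]:
L1 α=2/3: [430/3, 46/3, 160/3]
L3 α=0: [430/3, 46/3, 160/3]
L4 α=1/2: [529/6, 368/3, 248/3]
= [88, 123, 83]

query (0,1) [L1,L3,L4,L5] — begin 0,0,0
+L1 (α=2/3) → [230/3, 266/3, 256/3]
+L3 (α=1/4) → [95, 385/4, 289/4]
+L4 (α=1/2) → [162, 1345/8, 561/8]
+L5 (α=2/3) → [238/3, 5153/24, 1585/24]
rounded: [79, 215, 66]


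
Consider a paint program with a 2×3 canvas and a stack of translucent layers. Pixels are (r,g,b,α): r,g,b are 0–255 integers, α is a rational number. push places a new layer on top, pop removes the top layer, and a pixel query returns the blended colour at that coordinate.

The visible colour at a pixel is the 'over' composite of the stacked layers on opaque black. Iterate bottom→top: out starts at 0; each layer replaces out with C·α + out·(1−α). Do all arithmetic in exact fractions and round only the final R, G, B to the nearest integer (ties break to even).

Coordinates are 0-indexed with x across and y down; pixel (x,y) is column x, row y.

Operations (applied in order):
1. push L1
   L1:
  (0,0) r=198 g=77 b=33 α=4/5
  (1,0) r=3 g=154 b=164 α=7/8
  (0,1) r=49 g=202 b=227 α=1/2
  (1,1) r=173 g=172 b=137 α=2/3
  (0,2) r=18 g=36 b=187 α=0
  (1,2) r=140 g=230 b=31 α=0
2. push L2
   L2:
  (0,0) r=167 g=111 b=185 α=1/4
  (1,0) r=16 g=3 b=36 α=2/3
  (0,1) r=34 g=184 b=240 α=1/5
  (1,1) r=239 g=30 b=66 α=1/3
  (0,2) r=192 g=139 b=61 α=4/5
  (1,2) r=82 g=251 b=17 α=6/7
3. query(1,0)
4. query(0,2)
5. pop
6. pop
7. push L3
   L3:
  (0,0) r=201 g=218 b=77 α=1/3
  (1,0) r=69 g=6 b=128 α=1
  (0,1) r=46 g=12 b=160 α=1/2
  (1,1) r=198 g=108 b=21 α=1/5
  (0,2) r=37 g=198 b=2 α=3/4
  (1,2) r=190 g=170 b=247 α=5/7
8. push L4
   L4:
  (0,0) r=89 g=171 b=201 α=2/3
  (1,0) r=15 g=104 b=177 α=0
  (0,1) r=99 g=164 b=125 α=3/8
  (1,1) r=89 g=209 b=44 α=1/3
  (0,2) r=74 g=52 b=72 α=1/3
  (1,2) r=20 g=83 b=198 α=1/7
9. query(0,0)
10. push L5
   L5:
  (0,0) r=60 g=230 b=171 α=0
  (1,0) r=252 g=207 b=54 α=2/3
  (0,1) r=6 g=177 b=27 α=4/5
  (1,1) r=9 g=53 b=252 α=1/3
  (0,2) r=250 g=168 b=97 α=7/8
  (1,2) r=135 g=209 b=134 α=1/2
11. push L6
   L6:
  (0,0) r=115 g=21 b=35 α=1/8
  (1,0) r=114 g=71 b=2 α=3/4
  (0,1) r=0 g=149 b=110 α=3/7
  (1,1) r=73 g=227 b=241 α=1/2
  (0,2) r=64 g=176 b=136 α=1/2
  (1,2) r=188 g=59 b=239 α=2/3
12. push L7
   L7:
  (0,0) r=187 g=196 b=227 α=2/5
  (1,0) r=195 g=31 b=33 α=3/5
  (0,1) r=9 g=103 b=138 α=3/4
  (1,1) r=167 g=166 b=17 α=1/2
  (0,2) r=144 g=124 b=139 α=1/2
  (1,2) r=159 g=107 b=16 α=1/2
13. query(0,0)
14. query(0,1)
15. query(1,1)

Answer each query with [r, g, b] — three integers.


(1,0) stack=L1,L2; from [0,0,0]:
after L1 α=7/8: [21/8, 539/4, 287/2]
after L2 α=2/3: [277/24, 563/12, 431/6]
= [12, 47, 72]

(0,2) stack=L1,L2; from [0,0,0]:
after L1 α=0: [0, 0, 0]
after L2 α=4/5: [768/5, 556/5, 244/5]
= [154, 111, 49]

(0,0) stack=L3,L4; from [0,0,0]:
L3 α=1/3: [67, 218/3, 77/3]
L4 α=2/3: [245/3, 1244/9, 1283/9]
→ [82, 138, 143]

(0,0) stack=L3,L4,L5,L6,L7; from [0,0,0]:
after L3 α=1/3: [67, 218/3, 77/3]
after L4 α=2/3: [245/3, 1244/9, 1283/9]
after L5 α=0: [245/3, 1244/9, 1283/9]
after L6 α=1/8: [515/6, 8897/72, 1162/9]
after L7 α=2/5: [1263/10, 3661/24, 2524/15]
rounded: [126, 153, 168]

at x=0,y=1 over L3,L4,L5,L6,L7:
after L3 α=1/2: [23, 6, 80]
after L4 α=3/8: [103/2, 261/4, 775/8]
after L5 α=4/5: [151/10, 3093/20, 1639/40]
after L6 α=3/7: [302/35, 5328/35, 4939/70]
after L7 α=3/4: [1247/140, 16143/140, 33919/280]
→ [9, 115, 121]

at x=1,y=1 over L3,L4,L5,L6,L7:
after L3 α=1/5: [198/5, 108/5, 21/5]
after L4 α=1/3: [841/15, 1261/15, 262/15]
after L5 α=1/3: [1817/45, 3317/45, 4304/45]
after L6 α=1/2: [2551/45, 6766/45, 15149/90]
after L7 α=1/2: [5033/45, 7118/45, 16679/180]
→ [112, 158, 93]
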